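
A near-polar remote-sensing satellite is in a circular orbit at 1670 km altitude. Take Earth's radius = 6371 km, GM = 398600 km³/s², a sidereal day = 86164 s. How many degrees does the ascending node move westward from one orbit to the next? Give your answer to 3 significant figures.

Semi-major axis a = 6371 + 1670 = 8041 km. Period T = 2π√(a³/μ) = 2π√(8041³/398600) = 7175.9 s = 119.60 min.
During one orbit Earth rotates (7175.9 / 86164) × 360° = 29.98°.

30.0°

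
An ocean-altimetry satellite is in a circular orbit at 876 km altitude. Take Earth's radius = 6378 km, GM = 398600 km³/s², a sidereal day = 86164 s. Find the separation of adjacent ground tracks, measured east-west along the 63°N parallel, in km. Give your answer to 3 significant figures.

Semi-major axis a = 6378 + 876 = 7254 km. Period T = 2π√(a³/μ) = 2π√(7254³/398600) = 6148.6 s = 102.48 min.
Node shift per orbit = (6148.6/86164) × 360° = 25.69°.
Equatorial spacing = 25.69 × 111.3 km/° = 2860 km.
At 63° latitude, spacing = 2860 × cos(63°) = 1298 km.

1300 km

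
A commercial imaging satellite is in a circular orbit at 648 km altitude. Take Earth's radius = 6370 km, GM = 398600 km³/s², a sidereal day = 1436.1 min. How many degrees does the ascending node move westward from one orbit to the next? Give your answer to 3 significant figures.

24.4°

Semi-major axis a = 6370 + 648 = 7018 km. Period T = 2π√(a³/μ) = 2π√(7018³/398600) = 5851.0 s = 97.52 min.
During one orbit Earth rotates (5851.0 / 86166) × 360° = 24.45°.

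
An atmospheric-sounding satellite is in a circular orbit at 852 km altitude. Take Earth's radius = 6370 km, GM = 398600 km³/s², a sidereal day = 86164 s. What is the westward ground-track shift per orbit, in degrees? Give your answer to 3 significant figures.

Semi-major axis a = 6370 + 852 = 7222 km. Period T = 2π√(a³/μ) = 2π√(7222³/398600) = 6108.0 s = 101.80 min.
During one orbit Earth rotates (6108.0 / 86164) × 360° = 25.52°.

25.5°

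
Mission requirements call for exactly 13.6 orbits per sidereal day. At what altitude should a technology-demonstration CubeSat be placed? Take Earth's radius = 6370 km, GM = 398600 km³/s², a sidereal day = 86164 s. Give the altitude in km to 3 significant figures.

Required period T = 86164 / 13.6 = 6335.6 s.
From T = 2π√(a³/μ): a = (μ T²/4π²)^(1/3) = (398600 × 6335.6² / 4π²)^(1/3) = 7400 km.
Altitude h = a − R = 7400 − 6370 = 1030 km.

1030 km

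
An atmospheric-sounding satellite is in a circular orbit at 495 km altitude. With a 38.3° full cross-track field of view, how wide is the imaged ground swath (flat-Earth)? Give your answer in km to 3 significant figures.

Half-angle = 38.3°/2 = 19.15°.
Swath width ≈ 2h·tan(θ/2) = 2 × 495 × tan(19.15°) = 343.8 km.

344 km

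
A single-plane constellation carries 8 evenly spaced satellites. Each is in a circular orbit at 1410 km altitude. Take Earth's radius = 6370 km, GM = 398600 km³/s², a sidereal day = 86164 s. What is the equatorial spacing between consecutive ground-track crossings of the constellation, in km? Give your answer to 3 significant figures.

Semi-major axis a = 6370 + 1410 = 7780 km. Period T = 2π√(a³/μ) = 2π√(7780³/398600) = 6829.4 s = 113.82 min.
Single-satellite node shift = (6829.4/86164) × 360° = 28.53°.
With 8 satellites evenly phased, successive equator crossings are 28.53/8 = 3.567° apart.
That is 3.567 × 111.2 = 397 km at the equator.

397 km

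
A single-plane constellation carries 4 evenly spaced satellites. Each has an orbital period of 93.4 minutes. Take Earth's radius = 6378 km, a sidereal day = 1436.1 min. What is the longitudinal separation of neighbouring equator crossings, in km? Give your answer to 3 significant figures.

T = 93.4 min = 5604.0 s.
Single-satellite node shift = (5604.0/86166) × 360° = 23.41°.
With 4 satellites evenly phased, successive equator crossings are 23.41/4 = 5.853° apart.
That is 5.853 × 111.3 = 652 km at the equator.

652 km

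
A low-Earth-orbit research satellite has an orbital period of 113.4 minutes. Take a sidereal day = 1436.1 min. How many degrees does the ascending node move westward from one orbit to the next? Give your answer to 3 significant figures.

T = 113.4 min = 6804.0 s.
During one orbit Earth rotates (6804.0 / 86166) × 360° = 28.43°.

28.4°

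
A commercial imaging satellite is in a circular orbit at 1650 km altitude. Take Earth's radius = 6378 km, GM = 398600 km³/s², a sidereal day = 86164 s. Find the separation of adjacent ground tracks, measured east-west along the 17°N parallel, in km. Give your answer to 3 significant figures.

3180 km

Semi-major axis a = 6378 + 1650 = 8028 km. Period T = 2π√(a³/μ) = 2π√(8028³/398600) = 7158.5 s = 119.31 min.
Node shift per orbit = (7158.5/86164) × 360° = 29.91°.
Equatorial spacing = 29.91 × 111.3 km/° = 3329 km.
At 17° latitude, spacing = 3329 × cos(17°) = 3184 km.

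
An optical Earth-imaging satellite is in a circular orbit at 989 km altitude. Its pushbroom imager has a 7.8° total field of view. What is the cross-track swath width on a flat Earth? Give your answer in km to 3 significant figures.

135 km

Half-angle = 7.8°/2 = 3.9°.
Swath width ≈ 2h·tan(θ/2) = 2 × 989 × tan(3.9°) = 134.8 km.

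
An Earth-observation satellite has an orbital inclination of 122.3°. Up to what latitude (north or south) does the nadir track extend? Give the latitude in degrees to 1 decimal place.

57.7°

Retrograde orbit: the ground track reaches ±(180° − i) = ±(180 − 122.3) = ±57.7°.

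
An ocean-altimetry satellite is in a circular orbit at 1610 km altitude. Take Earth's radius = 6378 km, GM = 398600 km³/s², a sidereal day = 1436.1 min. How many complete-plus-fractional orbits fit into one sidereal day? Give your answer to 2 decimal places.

12.13

Semi-major axis a = 6378 + 1610 = 7988 km. Period T = 2π√(a³/μ) = 2π√(7988³/398600) = 7105.1 s = 118.42 min.
Orbits per sidereal day = 86166 / 7105.1 = 12.127.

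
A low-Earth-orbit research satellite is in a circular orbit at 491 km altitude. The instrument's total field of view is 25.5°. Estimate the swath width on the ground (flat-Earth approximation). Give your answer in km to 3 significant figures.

222 km

Half-angle = 25.5°/2 = 12.75°.
Swath width ≈ 2h·tan(θ/2) = 2 × 491 × tan(12.75°) = 222.2 km.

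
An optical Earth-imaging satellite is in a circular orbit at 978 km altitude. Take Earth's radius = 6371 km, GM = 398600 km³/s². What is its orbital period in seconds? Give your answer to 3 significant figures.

Semi-major axis a = 6371 + 978 = 7349 km. Period T = 2π√(a³/μ) = 2π√(7349³/398600) = 6269.8 s = 104.50 min.

6270 seconds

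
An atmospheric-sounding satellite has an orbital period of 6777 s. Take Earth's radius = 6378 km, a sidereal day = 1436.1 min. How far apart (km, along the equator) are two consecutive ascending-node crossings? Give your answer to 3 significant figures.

3150 km

During one orbit Earth rotates (6777.0 / 86166) × 360° = 28.31°.
At the equator that is 28.31° × (2π·6378/360) km/° = 28.31 × 111.3 = 3152 km.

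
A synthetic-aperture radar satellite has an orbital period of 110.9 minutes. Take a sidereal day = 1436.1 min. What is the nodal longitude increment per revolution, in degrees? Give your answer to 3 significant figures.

27.8°

T = 110.9 min = 6654.0 s.
During one orbit Earth rotates (6654.0 / 86166) × 360° = 27.80°.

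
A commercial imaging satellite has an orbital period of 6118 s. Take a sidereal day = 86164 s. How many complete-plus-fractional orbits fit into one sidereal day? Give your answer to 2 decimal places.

Orbits per sidereal day = 86164 / 6118.0 = 14.084.

14.08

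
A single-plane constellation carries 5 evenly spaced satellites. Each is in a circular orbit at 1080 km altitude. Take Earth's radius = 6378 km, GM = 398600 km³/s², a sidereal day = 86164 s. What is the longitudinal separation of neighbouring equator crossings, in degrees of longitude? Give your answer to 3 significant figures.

5.36°

Semi-major axis a = 6378 + 1080 = 7458 km. Period T = 2π√(a³/μ) = 2π√(7458³/398600) = 6409.8 s = 106.83 min.
Single-satellite node shift = (6409.8/86164) × 360° = 26.78°.
With 5 satellites evenly phased, successive equator crossings are 26.78/5 = 5.356° apart.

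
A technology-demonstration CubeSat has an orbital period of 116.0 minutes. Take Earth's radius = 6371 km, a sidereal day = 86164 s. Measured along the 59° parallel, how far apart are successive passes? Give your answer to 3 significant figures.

1670 km

T = 116.0 min = 6960.0 s.
Node shift per orbit = (6960.0/86164) × 360° = 29.08°.
Equatorial spacing = 29.08 × 111.2 km/° = 3233 km.
At 59° latitude, spacing = 3233 × cos(59°) = 1665 km.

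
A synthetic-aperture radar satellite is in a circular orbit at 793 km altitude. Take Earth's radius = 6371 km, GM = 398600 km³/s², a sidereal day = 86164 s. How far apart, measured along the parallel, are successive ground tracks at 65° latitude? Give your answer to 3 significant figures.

1180 km

Semi-major axis a = 6371 + 793 = 7164 km. Period T = 2π√(a³/μ) = 2π√(7164³/398600) = 6034.5 s = 100.58 min.
Node shift per orbit = (6034.5/86164) × 360° = 25.21°.
Equatorial spacing = 25.21 × 111.2 km/° = 2804 km.
At 65° latitude, spacing = 2804 × cos(65°) = 1185 km.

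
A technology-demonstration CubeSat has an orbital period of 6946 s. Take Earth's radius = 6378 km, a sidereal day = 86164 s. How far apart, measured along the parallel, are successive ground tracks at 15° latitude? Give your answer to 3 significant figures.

Node shift per orbit = (6946.0/86164) × 360° = 29.02°.
Equatorial spacing = 29.02 × 111.3 km/° = 3231 km.
At 15° latitude, spacing = 3231 × cos(15°) = 3120 km.

3120 km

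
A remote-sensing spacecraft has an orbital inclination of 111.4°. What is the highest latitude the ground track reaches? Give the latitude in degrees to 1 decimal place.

68.6°

Retrograde orbit: the ground track reaches ±(180° − i) = ±(180 − 111.4) = ±68.6°.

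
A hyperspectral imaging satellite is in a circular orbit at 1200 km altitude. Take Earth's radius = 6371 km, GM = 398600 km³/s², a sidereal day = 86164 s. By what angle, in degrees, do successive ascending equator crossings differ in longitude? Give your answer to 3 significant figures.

Semi-major axis a = 6371 + 1200 = 7571 km. Period T = 2π√(a³/μ) = 2π√(7571³/398600) = 6556.0 s = 109.27 min.
During one orbit Earth rotates (6556.0 / 86164) × 360° = 27.39°.

27.4°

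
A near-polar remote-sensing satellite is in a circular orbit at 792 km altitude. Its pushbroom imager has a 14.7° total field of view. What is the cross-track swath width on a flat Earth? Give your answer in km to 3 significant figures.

204 km

Half-angle = 14.7°/2 = 7.35°.
Swath width ≈ 2h·tan(θ/2) = 2 × 792 × tan(7.35°) = 204.3 km.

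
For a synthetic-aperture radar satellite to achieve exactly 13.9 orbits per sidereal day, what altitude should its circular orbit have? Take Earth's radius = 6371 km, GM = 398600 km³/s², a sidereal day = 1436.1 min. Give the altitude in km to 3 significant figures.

Required period T = 86166 / 13.9 = 6199.0 s.
From T = 2π√(a³/μ): a = (μ T²/4π²)^(1/3) = (398600 × 6199.0² / 4π²)^(1/3) = 7294 km.
Altitude h = a − R = 7294 − 6371 = 923 km.

923 km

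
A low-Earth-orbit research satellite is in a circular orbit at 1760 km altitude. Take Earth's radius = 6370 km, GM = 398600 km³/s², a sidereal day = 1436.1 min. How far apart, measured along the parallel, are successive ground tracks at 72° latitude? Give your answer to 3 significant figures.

Semi-major axis a = 6370 + 1760 = 8130 km. Period T = 2π√(a³/μ) = 2π√(8130³/398600) = 7295.4 s = 121.59 min.
Node shift per orbit = (7295.4/86166) × 360° = 30.48°.
Equatorial spacing = 30.48 × 111.2 km/° = 3389 km.
At 72° latitude, spacing = 3389 × cos(72°) = 1047 km.

1050 km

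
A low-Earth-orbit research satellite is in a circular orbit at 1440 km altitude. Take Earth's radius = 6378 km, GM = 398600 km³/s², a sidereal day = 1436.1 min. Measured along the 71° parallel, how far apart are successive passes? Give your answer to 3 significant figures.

Semi-major axis a = 6378 + 1440 = 7818 km. Period T = 2π√(a³/μ) = 2π√(7818³/398600) = 6879.5 s = 114.66 min.
Node shift per orbit = (6879.5/86166) × 360° = 28.74°.
Equatorial spacing = 28.74 × 111.3 km/° = 3200 km.
At 71° latitude, spacing = 3200 × cos(71°) = 1042 km.

1040 km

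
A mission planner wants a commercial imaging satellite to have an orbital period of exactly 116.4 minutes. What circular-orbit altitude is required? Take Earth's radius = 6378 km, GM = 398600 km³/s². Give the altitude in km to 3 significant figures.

T = 116.4 min = 6984.0 s.
From T = 2π√(a³/μ): a = (μ T²/4π²)^(1/3) = (398600 × 6984.0² / 4π²)^(1/3) = 7897 km.
Altitude h = a − R = 7897 − 6378 = 1519 km.

1520 km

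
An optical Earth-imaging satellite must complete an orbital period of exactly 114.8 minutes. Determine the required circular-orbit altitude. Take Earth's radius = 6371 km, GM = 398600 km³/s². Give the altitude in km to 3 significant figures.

T = 114.8 min = 6888.0 s.
From T = 2π√(a³/μ): a = (μ T²/4π²)^(1/3) = (398600 × 6888.0² / 4π²)^(1/3) = 7824 km.
Altitude h = a − R = 7824 − 6371 = 1453 km.

1450 km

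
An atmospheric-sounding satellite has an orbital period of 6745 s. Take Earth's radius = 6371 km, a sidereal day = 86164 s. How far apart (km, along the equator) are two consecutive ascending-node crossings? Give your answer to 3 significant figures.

3130 km

During one orbit Earth rotates (6745.0 / 86164) × 360° = 28.18°.
At the equator that is 28.18° × (2π·6371/360) km/° = 28.18 × 111.2 = 3134 km.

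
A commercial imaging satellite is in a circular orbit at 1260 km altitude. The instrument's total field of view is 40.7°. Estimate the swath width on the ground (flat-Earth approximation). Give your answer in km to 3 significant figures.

935 km

Half-angle = 40.7°/2 = 20.35°.
Swath width ≈ 2h·tan(θ/2) = 2 × 1260 × tan(20.35°) = 934.7 km.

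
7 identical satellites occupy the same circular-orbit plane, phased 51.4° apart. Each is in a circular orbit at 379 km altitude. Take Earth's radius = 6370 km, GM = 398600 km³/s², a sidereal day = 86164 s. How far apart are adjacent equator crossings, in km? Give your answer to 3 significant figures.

Semi-major axis a = 6370 + 379 = 6749 km. Period T = 2π√(a³/μ) = 2π√(6749³/398600) = 5517.9 s = 91.96 min.
Single-satellite node shift = (5517.9/86164) × 360° = 23.05°.
With 7 satellites evenly phased, successive equator crossings are 23.05/7 = 3.293° apart.
That is 3.293 × 111.2 = 366 km at the equator.

366 km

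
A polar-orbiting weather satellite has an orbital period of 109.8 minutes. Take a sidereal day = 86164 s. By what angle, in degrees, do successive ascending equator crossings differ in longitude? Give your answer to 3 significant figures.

T = 109.8 min = 6588.0 s.
During one orbit Earth rotates (6588.0 / 86164) × 360° = 27.53°.

27.5°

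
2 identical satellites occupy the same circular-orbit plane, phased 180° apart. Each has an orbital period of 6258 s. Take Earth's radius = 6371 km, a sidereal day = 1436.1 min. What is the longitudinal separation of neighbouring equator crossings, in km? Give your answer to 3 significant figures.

Single-satellite node shift = (6258.0/86166) × 360° = 26.15°.
With 2 satellites evenly phased, successive equator crossings are 26.15/2 = 13.073° apart.
That is 13.073 × 111.2 = 1454 km at the equator.

1450 km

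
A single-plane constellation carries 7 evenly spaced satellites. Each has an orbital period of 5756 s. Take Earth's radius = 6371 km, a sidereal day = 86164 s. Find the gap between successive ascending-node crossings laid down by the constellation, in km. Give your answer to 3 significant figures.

Single-satellite node shift = (5756.0/86164) × 360° = 24.05°.
With 7 satellites evenly phased, successive equator crossings are 24.05/7 = 3.436° apart.
That is 3.436 × 111.2 = 382 km at the equator.

382 km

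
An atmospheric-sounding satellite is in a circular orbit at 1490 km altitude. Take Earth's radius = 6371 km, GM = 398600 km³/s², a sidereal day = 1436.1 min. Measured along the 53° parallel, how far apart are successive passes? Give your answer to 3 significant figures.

Semi-major axis a = 6371 + 1490 = 7861 km. Period T = 2π√(a³/μ) = 2π√(7861³/398600) = 6936.3 s = 115.61 min.
Node shift per orbit = (6936.3/86166) × 360° = 28.98°.
Equatorial spacing = 28.98 × 111.2 km/° = 3222 km.
At 53° latitude, spacing = 3222 × cos(53°) = 1939 km.

1940 km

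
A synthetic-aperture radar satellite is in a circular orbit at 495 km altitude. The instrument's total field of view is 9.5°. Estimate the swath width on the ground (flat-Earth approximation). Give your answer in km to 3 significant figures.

Half-angle = 9.5°/2 = 4.75°.
Swath width ≈ 2h·tan(θ/2) = 2 × 495 × tan(4.75°) = 82.3 km.

82.3 km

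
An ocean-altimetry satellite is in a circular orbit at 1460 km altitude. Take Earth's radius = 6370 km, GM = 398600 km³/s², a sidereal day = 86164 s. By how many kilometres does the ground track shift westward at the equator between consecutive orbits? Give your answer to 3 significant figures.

Semi-major axis a = 6370 + 1460 = 7830 km. Period T = 2π√(a³/μ) = 2π√(7830³/398600) = 6895.3 s = 114.92 min.
During one orbit Earth rotates (6895.3 / 86164) × 360° = 28.81°.
At the equator that is 28.81° × (2π·6370/360) km/° = 28.81 × 111.2 = 3203 km.

3200 km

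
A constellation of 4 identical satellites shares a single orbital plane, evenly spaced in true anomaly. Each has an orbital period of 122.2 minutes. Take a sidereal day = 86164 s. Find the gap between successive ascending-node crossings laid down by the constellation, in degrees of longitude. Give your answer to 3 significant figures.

T = 122.2 min = 7332.0 s.
Single-satellite node shift = (7332.0/86164) × 360° = 30.63°.
With 4 satellites evenly phased, successive equator crossings are 30.63/4 = 7.658° apart.

7.66°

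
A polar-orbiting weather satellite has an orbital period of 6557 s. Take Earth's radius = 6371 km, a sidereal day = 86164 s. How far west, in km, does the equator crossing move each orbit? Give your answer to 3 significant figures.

During one orbit Earth rotates (6557.0 / 86164) × 360° = 27.40°.
At the equator that is 27.40° × (2π·6371/360) km/° = 27.40 × 111.2 = 3046 km.

3050 km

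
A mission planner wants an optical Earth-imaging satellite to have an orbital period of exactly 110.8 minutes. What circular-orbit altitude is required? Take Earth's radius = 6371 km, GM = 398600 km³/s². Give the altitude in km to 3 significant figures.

1270 km

T = 110.8 min = 6648.0 s.
From T = 2π√(a³/μ): a = (μ T²/4π²)^(1/3) = (398600 × 6648.0² / 4π²)^(1/3) = 7642 km.
Altitude h = a − R = 7642 − 6371 = 1271 km.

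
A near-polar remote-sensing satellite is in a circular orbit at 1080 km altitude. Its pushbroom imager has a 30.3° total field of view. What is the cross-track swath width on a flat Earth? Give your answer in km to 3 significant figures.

585 km

Half-angle = 30.3°/2 = 15.15°.
Swath width ≈ 2h·tan(θ/2) = 2 × 1080 × tan(15.15°) = 584.8 km.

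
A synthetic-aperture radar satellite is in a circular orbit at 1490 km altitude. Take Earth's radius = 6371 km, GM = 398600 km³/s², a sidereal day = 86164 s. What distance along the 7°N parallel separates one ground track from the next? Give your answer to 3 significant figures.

Semi-major axis a = 6371 + 1490 = 7861 km. Period T = 2π√(a³/μ) = 2π√(7861³/398600) = 6936.3 s = 115.61 min.
Node shift per orbit = (6936.3/86164) × 360° = 28.98°.
Equatorial spacing = 28.98 × 111.2 km/° = 3222 km.
At 7° latitude, spacing = 3222 × cos(7°) = 3198 km.

3200 km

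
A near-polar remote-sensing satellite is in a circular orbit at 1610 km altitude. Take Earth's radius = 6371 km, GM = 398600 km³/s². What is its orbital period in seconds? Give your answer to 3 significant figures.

7100 seconds

Semi-major axis a = 6371 + 1610 = 7981 km. Period T = 2π√(a³/μ) = 2π√(7981³/398600) = 7095.7 s = 118.26 min.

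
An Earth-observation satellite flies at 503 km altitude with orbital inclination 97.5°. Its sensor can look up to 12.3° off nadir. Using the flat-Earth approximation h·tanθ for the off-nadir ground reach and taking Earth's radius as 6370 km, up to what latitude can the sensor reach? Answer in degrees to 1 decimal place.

83.5°

Retrograde orbit: the ground track reaches ±(180° − i) = ±(180 − 97.5) = ±82.5°.
Sensor half-swath on the ground ≈ 503·tan(12.3°) = 110 km = 0.99° of latitude.
Maximum observable latitude ≈ 82.5 + 0.99 = 83.5°.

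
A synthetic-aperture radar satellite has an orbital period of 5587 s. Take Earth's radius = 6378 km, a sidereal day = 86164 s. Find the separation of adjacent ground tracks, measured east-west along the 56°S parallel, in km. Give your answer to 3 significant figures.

Node shift per orbit = (5587.0/86164) × 360° = 23.34°.
Equatorial spacing = 23.34 × 111.3 km/° = 2598 km.
At 56° latitude, spacing = 2598 × cos(56°) = 1453 km.

1450 km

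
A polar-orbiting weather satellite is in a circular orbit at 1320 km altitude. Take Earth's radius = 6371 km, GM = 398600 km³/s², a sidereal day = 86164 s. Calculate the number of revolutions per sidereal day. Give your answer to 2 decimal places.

Semi-major axis a = 6371 + 1320 = 7691 km. Period T = 2π√(a³/μ) = 2π√(7691³/398600) = 6712.5 s = 111.88 min.
Orbits per sidereal day = 86164 / 6712.5 = 12.836.

12.84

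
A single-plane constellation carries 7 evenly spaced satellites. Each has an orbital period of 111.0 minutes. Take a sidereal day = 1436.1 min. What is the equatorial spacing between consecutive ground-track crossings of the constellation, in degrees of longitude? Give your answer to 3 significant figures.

3.98°

T = 111.0 min = 6660.0 s.
Single-satellite node shift = (6660.0/86166) × 360° = 27.83°.
With 7 satellites evenly phased, successive equator crossings are 27.83/7 = 3.975° apart.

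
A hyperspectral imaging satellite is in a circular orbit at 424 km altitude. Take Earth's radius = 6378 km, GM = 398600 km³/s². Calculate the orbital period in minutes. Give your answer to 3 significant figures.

93.0 min

Semi-major axis a = 6378 + 424 = 6802 km. Period T = 2π√(a³/μ) = 2π√(6802³/398600) = 5583.0 s = 93.05 min.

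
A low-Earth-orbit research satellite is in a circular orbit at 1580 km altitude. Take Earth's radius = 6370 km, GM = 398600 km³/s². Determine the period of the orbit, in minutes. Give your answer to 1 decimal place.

Semi-major axis a = 6370 + 1580 = 7950 km. Period T = 2π√(a³/μ) = 2π√(7950³/398600) = 7054.4 s = 117.57 min.

117.6 min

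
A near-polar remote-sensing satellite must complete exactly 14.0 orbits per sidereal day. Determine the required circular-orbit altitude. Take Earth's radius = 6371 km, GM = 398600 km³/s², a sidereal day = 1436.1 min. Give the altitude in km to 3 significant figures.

Required period T = 86166 / 14.0 = 6154.7 s.
From T = 2π√(a³/μ): a = (μ T²/4π²)^(1/3) = (398600 × 6154.7² / 4π²)^(1/3) = 7259 km.
Altitude h = a − R = 7259 − 6371 = 888 km.

888 km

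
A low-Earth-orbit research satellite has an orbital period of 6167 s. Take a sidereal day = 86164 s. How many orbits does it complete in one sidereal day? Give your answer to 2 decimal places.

Orbits per sidereal day = 86164 / 6167.0 = 13.972.

13.97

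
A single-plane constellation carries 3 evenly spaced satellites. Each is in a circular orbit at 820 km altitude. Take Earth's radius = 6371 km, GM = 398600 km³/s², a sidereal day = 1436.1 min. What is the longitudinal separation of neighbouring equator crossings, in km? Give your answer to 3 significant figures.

Semi-major axis a = 6371 + 820 = 7191 km. Period T = 2π√(a³/μ) = 2π√(7191³/398600) = 6068.7 s = 101.14 min.
Single-satellite node shift = (6068.7/86166) × 360° = 25.35°.
With 3 satellites evenly phased, successive equator crossings are 25.35/3 = 8.452° apart.
That is 8.452 × 111.2 = 940 km at the equator.

940 km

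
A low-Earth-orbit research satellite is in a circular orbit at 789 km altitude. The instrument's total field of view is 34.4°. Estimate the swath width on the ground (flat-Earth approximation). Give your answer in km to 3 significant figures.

488 km

Half-angle = 34.4°/2 = 17.2°.
Swath width ≈ 2h·tan(θ/2) = 2 × 789 × tan(17.2°) = 488.5 km.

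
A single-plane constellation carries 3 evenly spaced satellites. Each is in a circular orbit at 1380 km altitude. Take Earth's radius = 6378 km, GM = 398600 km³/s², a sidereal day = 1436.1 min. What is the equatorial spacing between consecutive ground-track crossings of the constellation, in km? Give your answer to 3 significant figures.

1050 km

Semi-major axis a = 6378 + 1380 = 7758 km. Period T = 2π√(a³/μ) = 2π√(7758³/398600) = 6800.4 s = 113.34 min.
Single-satellite node shift = (6800.4/86166) × 360° = 28.41°.
With 3 satellites evenly phased, successive equator crossings are 28.41/3 = 9.471° apart.
That is 9.471 × 111.3 = 1054 km at the equator.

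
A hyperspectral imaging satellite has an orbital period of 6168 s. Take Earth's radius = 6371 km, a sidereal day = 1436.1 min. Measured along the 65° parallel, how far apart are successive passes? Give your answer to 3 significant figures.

1210 km

Node shift per orbit = (6168.0/86166) × 360° = 25.77°.
Equatorial spacing = 25.77 × 111.2 km/° = 2865 km.
At 65° latitude, spacing = 2865 × cos(65°) = 1211 km.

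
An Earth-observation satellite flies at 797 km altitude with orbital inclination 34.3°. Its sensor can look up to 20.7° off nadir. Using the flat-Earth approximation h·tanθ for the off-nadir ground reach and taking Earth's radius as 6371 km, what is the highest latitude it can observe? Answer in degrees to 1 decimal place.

37.0°

For a prograde orbit the ground track reaches latitude ±i = ±34.3°.
Sensor half-swath on the ground ≈ 797·tan(20.7°) = 301 km = 2.71° of latitude.
Maximum observable latitude ≈ 34.3 + 2.71 = 37.0°.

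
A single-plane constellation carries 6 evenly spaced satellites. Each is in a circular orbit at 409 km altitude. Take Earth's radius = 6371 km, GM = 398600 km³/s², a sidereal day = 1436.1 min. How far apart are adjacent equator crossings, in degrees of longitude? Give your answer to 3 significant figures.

Semi-major axis a = 6371 + 409 = 6780 km. Period T = 2π√(a³/μ) = 2π√(6780³/398600) = 5555.9 s = 92.60 min.
Single-satellite node shift = (5555.9/86166) × 360° = 23.21°.
With 6 satellites evenly phased, successive equator crossings are 23.21/6 = 3.869° apart.

3.87°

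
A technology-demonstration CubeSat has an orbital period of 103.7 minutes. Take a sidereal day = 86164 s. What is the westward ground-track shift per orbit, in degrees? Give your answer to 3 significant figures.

26.0°

T = 103.7 min = 6222.0 s.
During one orbit Earth rotates (6222.0 / 86164) × 360° = 26.00°.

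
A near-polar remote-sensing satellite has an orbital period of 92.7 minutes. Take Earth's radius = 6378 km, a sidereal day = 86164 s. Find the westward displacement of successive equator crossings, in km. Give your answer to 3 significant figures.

2590 km

T = 92.7 min = 5562.0 s.
During one orbit Earth rotates (5562.0 / 86164) × 360° = 23.24°.
At the equator that is 23.24° × (2π·6378/360) km/° = 23.24 × 111.3 = 2587 km.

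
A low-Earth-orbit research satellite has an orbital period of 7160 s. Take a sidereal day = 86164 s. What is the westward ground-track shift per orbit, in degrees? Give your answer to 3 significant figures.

During one orbit Earth rotates (7160.0 / 86164) × 360° = 29.92°.

29.9°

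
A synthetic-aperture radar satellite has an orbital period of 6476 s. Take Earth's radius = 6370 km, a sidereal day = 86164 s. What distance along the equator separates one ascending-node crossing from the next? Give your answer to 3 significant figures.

3010 km

During one orbit Earth rotates (6476.0 / 86164) × 360° = 27.06°.
At the equator that is 27.06° × (2π·6370/360) km/° = 27.06 × 111.2 = 3008 km.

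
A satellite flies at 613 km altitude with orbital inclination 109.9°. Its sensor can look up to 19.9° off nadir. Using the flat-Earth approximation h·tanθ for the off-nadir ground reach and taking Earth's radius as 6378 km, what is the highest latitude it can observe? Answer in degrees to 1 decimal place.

Retrograde orbit: the ground track reaches ±(180° − i) = ±(180 − 109.9) = ±70.1°.
Sensor half-swath on the ground ≈ 613·tan(19.9°) = 222 km = 1.99° of latitude.
Maximum observable latitude ≈ 70.1 + 1.99 = 72.1°.

72.1°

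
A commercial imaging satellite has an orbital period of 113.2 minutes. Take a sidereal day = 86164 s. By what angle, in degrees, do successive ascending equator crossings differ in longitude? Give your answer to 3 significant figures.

28.4°

T = 113.2 min = 6792.0 s.
During one orbit Earth rotates (6792.0 / 86164) × 360° = 28.38°.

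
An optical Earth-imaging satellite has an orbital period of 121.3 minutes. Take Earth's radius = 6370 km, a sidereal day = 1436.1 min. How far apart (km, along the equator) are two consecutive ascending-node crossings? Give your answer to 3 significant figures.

3380 km

T = 121.3 min = 7278.0 s.
During one orbit Earth rotates (7278.0 / 86166) × 360° = 30.41°.
At the equator that is 30.41° × (2π·6370/360) km/° = 30.41 × 111.2 = 3381 km.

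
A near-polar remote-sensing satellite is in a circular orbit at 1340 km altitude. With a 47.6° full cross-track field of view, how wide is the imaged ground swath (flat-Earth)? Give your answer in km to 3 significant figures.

1180 km

Half-angle = 47.6°/2 = 23.8°.
Swath width ≈ 2h·tan(θ/2) = 2 × 1340 × tan(23.8°) = 1182.0 km.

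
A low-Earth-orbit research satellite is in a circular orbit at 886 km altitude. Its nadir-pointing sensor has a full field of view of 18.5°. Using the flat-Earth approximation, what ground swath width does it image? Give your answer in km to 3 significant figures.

Half-angle = 18.5°/2 = 9.25°.
Swath width ≈ 2h·tan(θ/2) = 2 × 886 × tan(9.25°) = 288.6 km.

289 km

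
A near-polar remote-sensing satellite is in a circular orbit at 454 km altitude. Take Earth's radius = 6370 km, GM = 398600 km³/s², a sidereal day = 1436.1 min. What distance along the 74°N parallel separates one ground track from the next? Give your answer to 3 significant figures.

Semi-major axis a = 6370 + 454 = 6824 km. Period T = 2π√(a³/μ) = 2π√(6824³/398600) = 5610.1 s = 93.50 min.
Node shift per orbit = (5610.1/86166) × 360° = 23.44°.
Equatorial spacing = 23.44 × 111.2 km/° = 2606 km.
At 74° latitude, spacing = 2606 × cos(74°) = 718 km.

718 km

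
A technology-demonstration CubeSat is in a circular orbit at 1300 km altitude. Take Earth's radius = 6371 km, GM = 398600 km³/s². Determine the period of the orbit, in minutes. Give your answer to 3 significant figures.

Semi-major axis a = 6371 + 1300 = 7671 km. Period T = 2π√(a³/μ) = 2π√(7671³/398600) = 6686.4 s = 111.44 min.

111 min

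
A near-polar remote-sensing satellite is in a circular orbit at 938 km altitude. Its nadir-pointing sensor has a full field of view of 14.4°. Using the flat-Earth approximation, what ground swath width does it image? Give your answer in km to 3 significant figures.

237 km

Half-angle = 14.4°/2 = 7.2°.
Swath width ≈ 2h·tan(θ/2) = 2 × 938 × tan(7.2°) = 237.0 km.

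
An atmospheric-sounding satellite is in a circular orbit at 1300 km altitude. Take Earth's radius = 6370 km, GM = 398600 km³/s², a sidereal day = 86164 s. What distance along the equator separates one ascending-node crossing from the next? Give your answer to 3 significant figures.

Semi-major axis a = 6370 + 1300 = 7670 km. Period T = 2π√(a³/μ) = 2π√(7670³/398600) = 6685.0 s = 111.42 min.
During one orbit Earth rotates (6685.0 / 86164) × 360° = 27.93°.
At the equator that is 27.93° × (2π·6370/360) km/° = 27.93 × 111.2 = 3105 km.

3110 km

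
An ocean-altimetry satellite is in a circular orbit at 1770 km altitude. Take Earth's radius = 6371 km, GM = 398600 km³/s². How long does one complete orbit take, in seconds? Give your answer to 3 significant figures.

7310 seconds

Semi-major axis a = 6371 + 1770 = 8141 km. Period T = 2π√(a³/μ) = 2π√(8141³/398600) = 7310.2 s = 121.84 min.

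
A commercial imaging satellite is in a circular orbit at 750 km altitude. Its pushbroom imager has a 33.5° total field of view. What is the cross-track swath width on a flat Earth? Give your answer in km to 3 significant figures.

451 km

Half-angle = 33.5°/2 = 16.75°.
Swath width ≈ 2h·tan(θ/2) = 2 × 750 × tan(16.75°) = 451.4 km.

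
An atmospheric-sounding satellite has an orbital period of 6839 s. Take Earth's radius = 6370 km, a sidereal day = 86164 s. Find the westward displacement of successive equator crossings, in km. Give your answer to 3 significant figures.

3180 km

During one orbit Earth rotates (6839.0 / 86164) × 360° = 28.57°.
At the equator that is 28.57° × (2π·6370/360) km/° = 28.57 × 111.2 = 3177 km.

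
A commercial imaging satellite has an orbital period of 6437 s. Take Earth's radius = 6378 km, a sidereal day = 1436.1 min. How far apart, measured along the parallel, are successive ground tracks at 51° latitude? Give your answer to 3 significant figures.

Node shift per orbit = (6437.0/86166) × 360° = 26.89°.
Equatorial spacing = 26.89 × 111.3 km/° = 2994 km.
At 51° latitude, spacing = 2994 × cos(51°) = 1884 km.

1880 km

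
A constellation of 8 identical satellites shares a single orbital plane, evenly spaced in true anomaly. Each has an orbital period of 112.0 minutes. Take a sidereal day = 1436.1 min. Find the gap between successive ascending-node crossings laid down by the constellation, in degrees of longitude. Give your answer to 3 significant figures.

3.51°

T = 112.0 min = 6720.0 s.
Single-satellite node shift = (6720.0/86166) × 360° = 28.08°.
With 8 satellites evenly phased, successive equator crossings are 28.08/8 = 3.510° apart.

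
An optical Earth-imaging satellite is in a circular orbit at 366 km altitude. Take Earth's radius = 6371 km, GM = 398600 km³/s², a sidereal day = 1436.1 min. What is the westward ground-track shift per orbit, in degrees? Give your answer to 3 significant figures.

23.0°

Semi-major axis a = 6371 + 366 = 6737 km. Period T = 2π√(a³/μ) = 2π√(6737³/398600) = 5503.1 s = 91.72 min.
During one orbit Earth rotates (5503.1 / 86166) × 360° = 22.99°.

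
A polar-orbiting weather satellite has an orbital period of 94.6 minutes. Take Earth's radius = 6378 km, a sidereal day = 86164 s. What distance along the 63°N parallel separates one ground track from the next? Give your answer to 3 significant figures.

1200 km

T = 94.6 min = 5676.0 s.
Node shift per orbit = (5676.0/86164) × 360° = 23.71°.
Equatorial spacing = 23.71 × 111.3 km/° = 2640 km.
At 63° latitude, spacing = 2640 × cos(63°) = 1198 km.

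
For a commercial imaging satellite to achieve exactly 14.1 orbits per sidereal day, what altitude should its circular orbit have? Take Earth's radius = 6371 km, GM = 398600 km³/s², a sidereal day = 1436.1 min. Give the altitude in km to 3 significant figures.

853 km

Required period T = 86166 / 14.1 = 6111.1 s.
From T = 2π√(a³/μ): a = (μ T²/4π²)^(1/3) = (398600 × 6111.1² / 4π²)^(1/3) = 7224 km.
Altitude h = a − R = 7224 − 6371 = 853 km.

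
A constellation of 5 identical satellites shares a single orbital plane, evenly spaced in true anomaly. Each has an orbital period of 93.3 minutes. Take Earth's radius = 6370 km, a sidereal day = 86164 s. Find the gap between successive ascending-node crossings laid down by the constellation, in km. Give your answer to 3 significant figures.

T = 93.3 min = 5598.0 s.
Single-satellite node shift = (5598.0/86164) × 360° = 23.39°.
With 5 satellites evenly phased, successive equator crossings are 23.39/5 = 4.678° apart.
That is 4.678 × 111.2 = 520 km at the equator.

520 km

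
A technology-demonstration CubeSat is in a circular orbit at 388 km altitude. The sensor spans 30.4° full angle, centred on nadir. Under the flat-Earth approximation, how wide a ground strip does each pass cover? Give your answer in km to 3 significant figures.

211 km

Half-angle = 30.4°/2 = 15.2°.
Swath width ≈ 2h·tan(θ/2) = 2 × 388 × tan(15.2°) = 210.8 km.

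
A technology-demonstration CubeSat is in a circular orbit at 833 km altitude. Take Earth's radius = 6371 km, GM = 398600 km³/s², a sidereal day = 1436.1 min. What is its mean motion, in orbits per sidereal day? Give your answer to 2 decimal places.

14.16

Semi-major axis a = 6371 + 833 = 7204 km. Period T = 2π√(a³/μ) = 2π√(7204³/398600) = 6085.2 s = 101.42 min.
Orbits per sidereal day = 86166 / 6085.2 = 14.160.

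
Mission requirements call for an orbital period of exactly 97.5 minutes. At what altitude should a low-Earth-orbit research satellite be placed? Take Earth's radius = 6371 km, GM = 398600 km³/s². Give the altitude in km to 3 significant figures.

T = 97.5 min = 5850.0 s.
From T = 2π√(a³/μ): a = (μ T²/4π²)^(1/3) = (398600 × 5850.0² / 4π²)^(1/3) = 7017 km.
Altitude h = a − R = 7017 − 6371 = 646 km.

646 km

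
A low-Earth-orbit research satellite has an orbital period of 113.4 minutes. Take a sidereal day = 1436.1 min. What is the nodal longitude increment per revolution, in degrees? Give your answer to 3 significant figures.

28.4°

T = 113.4 min = 6804.0 s.
During one orbit Earth rotates (6804.0 / 86166) × 360° = 28.43°.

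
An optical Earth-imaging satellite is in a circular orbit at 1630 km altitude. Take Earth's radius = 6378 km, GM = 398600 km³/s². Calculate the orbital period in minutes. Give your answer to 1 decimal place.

118.9 min

Semi-major axis a = 6378 + 1630 = 8008 km. Period T = 2π√(a³/μ) = 2π√(8008³/398600) = 7131.8 s = 118.86 min.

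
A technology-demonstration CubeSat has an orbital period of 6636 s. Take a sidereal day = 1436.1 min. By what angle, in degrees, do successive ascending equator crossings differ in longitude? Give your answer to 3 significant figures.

27.7°

During one orbit Earth rotates (6636.0 / 86166) × 360° = 27.73°.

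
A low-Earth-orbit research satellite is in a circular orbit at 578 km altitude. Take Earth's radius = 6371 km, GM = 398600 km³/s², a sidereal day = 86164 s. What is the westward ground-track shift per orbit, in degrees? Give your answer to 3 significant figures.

Semi-major axis a = 6371 + 578 = 6949 km. Period T = 2π√(a³/μ) = 2π√(6949³/398600) = 5764.9 s = 96.08 min.
During one orbit Earth rotates (5764.9 / 86164) × 360° = 24.09°.

24.1°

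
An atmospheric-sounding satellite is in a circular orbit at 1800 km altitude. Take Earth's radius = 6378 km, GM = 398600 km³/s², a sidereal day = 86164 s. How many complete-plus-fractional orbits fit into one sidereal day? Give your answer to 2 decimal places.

Semi-major axis a = 6378 + 1800 = 8178 km. Period T = 2π√(a³/μ) = 2π√(8178³/398600) = 7360.1 s = 122.67 min.
Orbits per sidereal day = 86164 / 7360.1 = 11.707.

11.71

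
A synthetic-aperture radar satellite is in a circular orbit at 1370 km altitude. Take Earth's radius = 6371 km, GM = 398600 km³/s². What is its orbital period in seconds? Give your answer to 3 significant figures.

Semi-major axis a = 6371 + 1370 = 7741 km. Period T = 2π√(a³/μ) = 2π√(7741³/398600) = 6778.1 s = 112.97 min.

6780 seconds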